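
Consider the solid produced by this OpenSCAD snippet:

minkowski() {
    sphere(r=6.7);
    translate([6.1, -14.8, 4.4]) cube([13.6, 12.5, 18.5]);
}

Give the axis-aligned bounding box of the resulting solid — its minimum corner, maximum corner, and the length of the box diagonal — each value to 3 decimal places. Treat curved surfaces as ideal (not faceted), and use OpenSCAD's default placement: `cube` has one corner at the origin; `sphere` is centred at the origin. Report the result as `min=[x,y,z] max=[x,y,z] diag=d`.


A = translate([6.1, -14.8, 4.4]) cube([13.6, 12.5, 18.5]) → bbox [6.1,-14.8,4.4] .. [19.7,-2.3,22.9]
B = sphere(r=6.7) → bbox [-6.7,-6.7,-6.7] .. [6.7,6.7,6.7]
lo = A.lo+B.lo = [6.1-6.7, -14.8-6.7, 4.4-6.7] = [-0.600,-21.500,-2.300]
hi = A.hi+B.hi = [19.7+6.7, -2.3+6.7, 22.9+6.7] = [26.400,4.400,29.600]
diag = √(27²+25.9²+31.9²) = √2417.42 = 49.167

min=[-0.600,-21.500,-2.300] max=[26.400,4.400,29.600] diag=49.167


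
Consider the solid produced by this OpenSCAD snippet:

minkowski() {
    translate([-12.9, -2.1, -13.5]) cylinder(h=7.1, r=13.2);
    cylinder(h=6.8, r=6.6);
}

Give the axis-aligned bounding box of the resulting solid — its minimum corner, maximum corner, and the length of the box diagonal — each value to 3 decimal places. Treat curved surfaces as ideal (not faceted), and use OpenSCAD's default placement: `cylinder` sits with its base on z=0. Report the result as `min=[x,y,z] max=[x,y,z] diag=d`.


A = translate([-12.9, -2.1, -13.5]) cylinder(h=7.1, r=13.2) → bbox [-26.1,-15.3,-13.5] .. [0.3,11.1,-6.4]
B = cylinder(h=6.8, r=6.6) → bbox [-6.6,-6.6,0] .. [6.6,6.6,6.8]
lo = A.lo+B.lo = [-26.1-6.6, -15.3-6.6, -13.5+0] = [-32.700,-21.900,-13.500]
hi = A.hi+B.hi = [0.3+6.6, 11.1+6.6, -6.4+6.8] = [6.900,17.700,0.400]
diag = √(39.6²+39.6²+13.9²) = √3329.53 = 57.702

min=[-32.700,-21.900,-13.500] max=[6.900,17.700,0.400] diag=57.702


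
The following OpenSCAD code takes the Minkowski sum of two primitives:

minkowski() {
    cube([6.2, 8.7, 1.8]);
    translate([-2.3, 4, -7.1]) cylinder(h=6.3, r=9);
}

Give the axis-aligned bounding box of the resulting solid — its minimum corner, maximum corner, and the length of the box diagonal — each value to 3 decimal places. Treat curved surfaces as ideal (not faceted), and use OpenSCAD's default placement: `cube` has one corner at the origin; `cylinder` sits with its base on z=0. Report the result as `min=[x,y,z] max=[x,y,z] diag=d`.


min=[-11.300,-5.000,-7.100] max=[12.900,21.700,1.000] diag=36.934

A = translate([-2.3, 4, -7.1]) cylinder(h=6.3, r=9) → bbox [-11.3,-5,-7.1] .. [6.7,13,-0.8]
B = cube([6.2, 8.7, 1.8]) → bbox [0,0,0] .. [6.2,8.7,1.8]
lo = A.lo+B.lo = [-11.3+0, -5+0, -7.1+0] = [-11.300,-5.000,-7.100]
hi = A.hi+B.hi = [6.7+6.2, 13+8.7, -0.8+1.8] = [12.900,21.700,1.000]
diag = √(24.2²+26.7²+8.1²) = √1364.14 = 36.934


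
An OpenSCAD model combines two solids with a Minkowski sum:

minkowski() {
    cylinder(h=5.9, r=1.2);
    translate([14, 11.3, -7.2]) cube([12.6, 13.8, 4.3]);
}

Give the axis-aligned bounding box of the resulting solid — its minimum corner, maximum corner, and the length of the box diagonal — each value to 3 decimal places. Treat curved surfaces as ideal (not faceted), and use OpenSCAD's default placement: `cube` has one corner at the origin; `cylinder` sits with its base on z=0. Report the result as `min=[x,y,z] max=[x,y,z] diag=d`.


A = translate([14, 11.3, -7.2]) cube([12.6, 13.8, 4.3]) → bbox [14,11.3,-7.2] .. [26.6,25.1,-2.9]
B = cylinder(h=5.9, r=1.2) → bbox [-1.2,-1.2,0] .. [1.2,1.2,5.9]
lo = A.lo+B.lo = [14-1.2, 11.3-1.2, -7.2+0] = [12.800,10.100,-7.200]
hi = A.hi+B.hi = [26.6+1.2, 25.1+1.2, -2.9+5.9] = [27.800,26.300,3.000]
diag = √(15²+16.2²+10.2²) = √591.48 = 24.320

min=[12.800,10.100,-7.200] max=[27.800,26.300,3.000] diag=24.320


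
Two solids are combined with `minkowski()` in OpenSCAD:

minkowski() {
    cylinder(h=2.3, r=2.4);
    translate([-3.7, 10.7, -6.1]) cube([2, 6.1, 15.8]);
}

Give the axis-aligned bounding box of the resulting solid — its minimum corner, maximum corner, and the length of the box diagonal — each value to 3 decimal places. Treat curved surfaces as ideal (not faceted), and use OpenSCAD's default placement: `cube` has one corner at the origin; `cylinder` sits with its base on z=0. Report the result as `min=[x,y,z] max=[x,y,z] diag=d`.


A = translate([-3.7, 10.7, -6.1]) cube([2, 6.1, 15.8]) → bbox [-3.7,10.7,-6.1] .. [-1.7,16.8,9.7]
B = cylinder(h=2.3, r=2.4) → bbox [-2.4,-2.4,0] .. [2.4,2.4,2.3]
lo = A.lo+B.lo = [-3.7-2.4, 10.7-2.4, -6.1+0] = [-6.100,8.300,-6.100]
hi = A.hi+B.hi = [-1.7+2.4, 16.8+2.4, 9.7+2.3] = [0.700,19.200,12.000]
diag = √(6.8²+10.9²+18.1²) = √492.66 = 22.196

min=[-6.100,8.300,-6.100] max=[0.700,19.200,12.000] diag=22.196


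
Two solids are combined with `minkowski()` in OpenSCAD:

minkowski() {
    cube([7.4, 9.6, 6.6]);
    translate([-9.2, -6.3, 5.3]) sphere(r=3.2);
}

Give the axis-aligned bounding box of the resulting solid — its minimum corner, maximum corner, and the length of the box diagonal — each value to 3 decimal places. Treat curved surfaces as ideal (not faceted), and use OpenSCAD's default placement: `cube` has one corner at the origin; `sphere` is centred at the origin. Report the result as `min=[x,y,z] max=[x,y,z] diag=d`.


min=[-12.400,-9.500,2.100] max=[1.400,6.500,15.100] diag=24.808

A = translate([-9.2, -6.3, 5.3]) sphere(r=3.2) → bbox [-12.4,-9.5,2.1] .. [-6,-3.1,8.5]
B = cube([7.4, 9.6, 6.6]) → bbox [0,0,0] .. [7.4,9.6,6.6]
lo = A.lo+B.lo = [-12.4+0, -9.5+0, 2.1+0] = [-12.400,-9.500,2.100]
hi = A.hi+B.hi = [-6+7.4, -3.1+9.6, 8.5+6.6] = [1.400,6.500,15.100]
diag = √(13.8²+16²+13²) = √615.44 = 24.808


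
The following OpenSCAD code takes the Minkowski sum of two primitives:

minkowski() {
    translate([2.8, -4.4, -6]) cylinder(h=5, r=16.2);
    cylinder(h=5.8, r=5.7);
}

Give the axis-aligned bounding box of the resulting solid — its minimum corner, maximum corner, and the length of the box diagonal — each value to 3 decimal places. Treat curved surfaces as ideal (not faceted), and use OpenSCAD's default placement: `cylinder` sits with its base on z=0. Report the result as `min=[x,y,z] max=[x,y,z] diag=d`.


A = translate([2.8, -4.4, -6]) cylinder(h=5, r=16.2) → bbox [-13.4,-20.6,-6] .. [19,11.8,-1]
B = cylinder(h=5.8, r=5.7) → bbox [-5.7,-5.7,0] .. [5.7,5.7,5.8]
lo = A.lo+B.lo = [-13.4-5.7, -20.6-5.7, -6+0] = [-19.100,-26.300,-6.000]
hi = A.hi+B.hi = [19+5.7, 11.8+5.7, -1+5.8] = [24.700,17.500,4.800]
diag = √(43.8²+43.8²+10.8²) = √3953.52 = 62.877

min=[-19.100,-26.300,-6.000] max=[24.700,17.500,4.800] diag=62.877


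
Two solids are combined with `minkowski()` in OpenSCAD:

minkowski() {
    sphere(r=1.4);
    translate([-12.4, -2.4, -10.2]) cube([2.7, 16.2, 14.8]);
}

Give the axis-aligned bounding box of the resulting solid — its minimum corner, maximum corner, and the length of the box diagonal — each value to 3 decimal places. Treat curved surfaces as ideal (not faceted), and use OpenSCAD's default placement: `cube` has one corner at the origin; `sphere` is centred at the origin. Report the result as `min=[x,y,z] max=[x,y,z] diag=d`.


min=[-13.800,-3.800,-11.600] max=[-8.300,15.200,6.000] diag=26.477

A = translate([-12.4, -2.4, -10.2]) cube([2.7, 16.2, 14.8]) → bbox [-12.4,-2.4,-10.2] .. [-9.7,13.8,4.6]
B = sphere(r=1.4) → bbox [-1.4,-1.4,-1.4] .. [1.4,1.4,1.4]
lo = A.lo+B.lo = [-12.4-1.4, -2.4-1.4, -10.2-1.4] = [-13.800,-3.800,-11.600]
hi = A.hi+B.hi = [-9.7+1.4, 13.8+1.4, 4.6+1.4] = [-8.300,15.200,6.000]
diag = √(5.5²+19²+17.6²) = √701.01 = 26.477


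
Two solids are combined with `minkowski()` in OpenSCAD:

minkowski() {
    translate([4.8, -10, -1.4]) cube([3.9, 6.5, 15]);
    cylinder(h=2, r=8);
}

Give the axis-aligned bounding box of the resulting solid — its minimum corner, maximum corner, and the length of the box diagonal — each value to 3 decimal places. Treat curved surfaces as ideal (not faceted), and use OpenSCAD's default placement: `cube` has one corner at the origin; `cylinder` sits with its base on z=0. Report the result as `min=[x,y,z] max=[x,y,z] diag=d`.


A = translate([4.8, -10, -1.4]) cube([3.9, 6.5, 15]) → bbox [4.8,-10,-1.4] .. [8.7,-3.5,13.6]
B = cylinder(h=2, r=8) → bbox [-8,-8,0] .. [8,8,2]
lo = A.lo+B.lo = [4.8-8, -10-8, -1.4+0] = [-3.200,-18.000,-1.400]
hi = A.hi+B.hi = [8.7+8, -3.5+8, 13.6+2] = [16.700,4.500,15.600]
diag = √(19.9²+22.5²+17²) = √1191.26 = 34.515

min=[-3.200,-18.000,-1.400] max=[16.700,4.500,15.600] diag=34.515


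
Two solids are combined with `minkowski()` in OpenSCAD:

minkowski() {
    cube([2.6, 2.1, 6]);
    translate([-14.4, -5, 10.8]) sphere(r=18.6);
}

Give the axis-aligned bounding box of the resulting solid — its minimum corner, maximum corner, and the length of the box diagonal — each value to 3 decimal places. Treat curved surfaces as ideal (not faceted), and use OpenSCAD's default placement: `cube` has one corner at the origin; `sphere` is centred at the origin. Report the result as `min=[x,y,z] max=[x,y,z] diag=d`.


min=[-33.000,-23.600,-7.800] max=[6.800,15.700,35.400] diag=70.674

A = translate([-14.4, -5, 10.8]) sphere(r=18.6) → bbox [-33,-23.6,-7.8] .. [4.2,13.6,29.4]
B = cube([2.6, 2.1, 6]) → bbox [0,0,0] .. [2.6,2.1,6]
lo = A.lo+B.lo = [-33+0, -23.6+0, -7.8+0] = [-33.000,-23.600,-7.800]
hi = A.hi+B.hi = [4.2+2.6, 13.6+2.1, 29.4+6] = [6.800,15.700,35.400]
diag = √(39.8²+39.3²+43.2²) = √4994.77 = 70.674


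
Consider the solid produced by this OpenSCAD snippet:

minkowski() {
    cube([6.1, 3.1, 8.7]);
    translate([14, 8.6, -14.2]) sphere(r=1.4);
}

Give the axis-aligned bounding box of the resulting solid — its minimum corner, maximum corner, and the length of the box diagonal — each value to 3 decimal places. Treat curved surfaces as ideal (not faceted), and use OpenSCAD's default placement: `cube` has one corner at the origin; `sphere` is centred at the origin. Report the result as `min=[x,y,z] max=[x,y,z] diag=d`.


A = translate([14, 8.6, -14.2]) sphere(r=1.4) → bbox [12.6,7.2,-15.6] .. [15.4,10,-12.8]
B = cube([6.1, 3.1, 8.7]) → bbox [0,0,0] .. [6.1,3.1,8.7]
lo = A.lo+B.lo = [12.6+0, 7.2+0, -15.6+0] = [12.600,7.200,-15.600]
hi = A.hi+B.hi = [15.4+6.1, 10+3.1, -12.8+8.7] = [21.500,13.100,-4.100]
diag = √(8.9²+5.9²+11.5²) = √246.27 = 15.693

min=[12.600,7.200,-15.600] max=[21.500,13.100,-4.100] diag=15.693


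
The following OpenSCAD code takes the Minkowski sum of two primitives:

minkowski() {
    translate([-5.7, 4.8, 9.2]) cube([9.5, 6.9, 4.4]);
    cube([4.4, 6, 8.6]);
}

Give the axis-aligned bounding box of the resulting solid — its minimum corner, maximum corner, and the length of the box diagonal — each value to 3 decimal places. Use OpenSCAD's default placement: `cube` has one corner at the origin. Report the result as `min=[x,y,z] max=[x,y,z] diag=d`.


min=[-5.700,4.800,9.200] max=[8.200,17.700,22.200] diag=22.992

A = translate([-5.7, 4.8, 9.2]) cube([9.5, 6.9, 4.4]) → bbox [-5.7,4.8,9.2] .. [3.8,11.7,13.6]
B = cube([4.4, 6, 8.6]) → bbox [0,0,0] .. [4.4,6,8.6]
lo = A.lo+B.lo = [-5.7+0, 4.8+0, 9.2+0] = [-5.700,4.800,9.200]
hi = A.hi+B.hi = [3.8+4.4, 11.7+6, 13.6+8.6] = [8.200,17.700,22.200]
diag = √(13.9²+12.9²+13²) = √528.62 = 22.992


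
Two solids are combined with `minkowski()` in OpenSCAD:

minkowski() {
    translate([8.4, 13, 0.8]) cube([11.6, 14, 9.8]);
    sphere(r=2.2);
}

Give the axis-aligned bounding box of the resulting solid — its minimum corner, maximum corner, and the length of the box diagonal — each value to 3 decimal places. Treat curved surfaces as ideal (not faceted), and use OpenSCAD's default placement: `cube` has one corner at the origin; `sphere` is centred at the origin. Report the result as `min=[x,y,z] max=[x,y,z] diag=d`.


A = translate([8.4, 13, 0.8]) cube([11.6, 14, 9.8]) → bbox [8.4,13,0.8] .. [20,27,10.6]
B = sphere(r=2.2) → bbox [-2.2,-2.2,-2.2] .. [2.2,2.2,2.2]
lo = A.lo+B.lo = [8.4-2.2, 13-2.2, 0.8-2.2] = [6.200,10.800,-1.400]
hi = A.hi+B.hi = [20+2.2, 27+2.2, 10.6+2.2] = [22.200,29.200,12.800]
diag = √(16²+18.4²+14.2²) = √796.2 = 28.217

min=[6.200,10.800,-1.400] max=[22.200,29.200,12.800] diag=28.217


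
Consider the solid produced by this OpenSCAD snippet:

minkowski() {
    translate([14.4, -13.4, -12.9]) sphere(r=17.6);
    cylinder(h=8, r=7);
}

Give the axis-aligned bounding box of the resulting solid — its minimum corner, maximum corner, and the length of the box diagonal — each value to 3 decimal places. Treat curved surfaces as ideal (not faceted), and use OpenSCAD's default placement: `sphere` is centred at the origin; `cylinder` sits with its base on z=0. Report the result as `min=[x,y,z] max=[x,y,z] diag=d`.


min=[-10.200,-38.000,-30.500] max=[39.000,11.200,12.700] diag=81.899

A = translate([14.4, -13.4, -12.9]) sphere(r=17.6) → bbox [-3.2,-31,-30.5] .. [32,4.2,4.7]
B = cylinder(h=8, r=7) → bbox [-7,-7,0] .. [7,7,8]
lo = A.lo+B.lo = [-3.2-7, -31-7, -30.5+0] = [-10.200,-38.000,-30.500]
hi = A.hi+B.hi = [32+7, 4.2+7, 4.7+8] = [39.000,11.200,12.700]
diag = √(49.2²+49.2²+43.2²) = √6707.52 = 81.899


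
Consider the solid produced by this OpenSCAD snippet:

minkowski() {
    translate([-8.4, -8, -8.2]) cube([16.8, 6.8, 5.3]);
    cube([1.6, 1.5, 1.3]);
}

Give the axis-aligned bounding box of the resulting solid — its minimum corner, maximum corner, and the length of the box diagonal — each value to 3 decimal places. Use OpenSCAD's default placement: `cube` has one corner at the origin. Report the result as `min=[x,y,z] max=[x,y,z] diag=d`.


min=[-8.400,-8.000,-8.200] max=[10.000,0.300,-1.600] diag=21.237

A = translate([-8.4, -8, -8.2]) cube([16.8, 6.8, 5.3]) → bbox [-8.4,-8,-8.2] .. [8.4,-1.2,-2.9]
B = cube([1.6, 1.5, 1.3]) → bbox [0,0,0] .. [1.6,1.5,1.3]
lo = A.lo+B.lo = [-8.4+0, -8+0, -8.2+0] = [-8.400,-8.000,-8.200]
hi = A.hi+B.hi = [8.4+1.6, -1.2+1.5, -2.9+1.3] = [10.000,0.300,-1.600]
diag = √(18.4²+8.3²+6.6²) = √451.01 = 21.237


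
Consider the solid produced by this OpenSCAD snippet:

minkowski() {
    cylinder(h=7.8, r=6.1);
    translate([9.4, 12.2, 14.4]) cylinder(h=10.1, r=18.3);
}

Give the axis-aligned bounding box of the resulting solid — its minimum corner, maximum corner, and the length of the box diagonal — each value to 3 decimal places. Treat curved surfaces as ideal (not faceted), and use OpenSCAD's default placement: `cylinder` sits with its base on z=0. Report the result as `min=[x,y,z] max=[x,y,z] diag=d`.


min=[-15.000,-12.200,14.400] max=[33.800,36.600,32.300] diag=71.297

A = translate([9.4, 12.2, 14.4]) cylinder(h=10.1, r=18.3) → bbox [-8.9,-6.1,14.4] .. [27.7,30.5,24.5]
B = cylinder(h=7.8, r=6.1) → bbox [-6.1,-6.1,0] .. [6.1,6.1,7.8]
lo = A.lo+B.lo = [-8.9-6.1, -6.1-6.1, 14.4+0] = [-15.000,-12.200,14.400]
hi = A.hi+B.hi = [27.7+6.1, 30.5+6.1, 24.5+7.8] = [33.800,36.600,32.300]
diag = √(48.8²+48.8²+17.9²) = √5083.29 = 71.297


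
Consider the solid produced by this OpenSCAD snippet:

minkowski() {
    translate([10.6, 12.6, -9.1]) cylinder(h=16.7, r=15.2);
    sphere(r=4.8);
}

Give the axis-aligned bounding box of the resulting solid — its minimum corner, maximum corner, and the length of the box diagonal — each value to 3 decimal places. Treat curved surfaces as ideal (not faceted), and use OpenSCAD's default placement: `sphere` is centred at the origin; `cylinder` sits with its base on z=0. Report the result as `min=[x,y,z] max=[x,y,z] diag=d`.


min=[-9.400,-7.400,-13.900] max=[30.600,32.600,12.400] diag=62.383

A = translate([10.6, 12.6, -9.1]) cylinder(h=16.7, r=15.2) → bbox [-4.6,-2.6,-9.1] .. [25.8,27.8,7.6]
B = sphere(r=4.8) → bbox [-4.8,-4.8,-4.8] .. [4.8,4.8,4.8]
lo = A.lo+B.lo = [-4.6-4.8, -2.6-4.8, -9.1-4.8] = [-9.400,-7.400,-13.900]
hi = A.hi+B.hi = [25.8+4.8, 27.8+4.8, 7.6+4.8] = [30.600,32.600,12.400]
diag = √(40²+40²+26.3²) = √3891.69 = 62.383


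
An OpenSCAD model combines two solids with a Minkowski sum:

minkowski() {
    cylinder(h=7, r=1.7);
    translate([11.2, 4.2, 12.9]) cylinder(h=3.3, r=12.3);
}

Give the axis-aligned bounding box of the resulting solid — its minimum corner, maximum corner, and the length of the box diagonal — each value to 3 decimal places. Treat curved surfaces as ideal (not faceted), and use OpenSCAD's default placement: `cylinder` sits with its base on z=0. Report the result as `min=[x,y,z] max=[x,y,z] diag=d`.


A = translate([11.2, 4.2, 12.9]) cylinder(h=3.3, r=12.3) → bbox [-1.1,-8.1,12.9] .. [23.5,16.5,16.2]
B = cylinder(h=7, r=1.7) → bbox [-1.7,-1.7,0] .. [1.7,1.7,7]
lo = A.lo+B.lo = [-1.1-1.7, -8.1-1.7, 12.9+0] = [-2.800,-9.800,12.900]
hi = A.hi+B.hi = [23.5+1.7, 16.5+1.7, 16.2+7] = [25.200,18.200,23.200]
diag = √(28²+28²+10.3²) = √1674.09 = 40.916

min=[-2.800,-9.800,12.900] max=[25.200,18.200,23.200] diag=40.916


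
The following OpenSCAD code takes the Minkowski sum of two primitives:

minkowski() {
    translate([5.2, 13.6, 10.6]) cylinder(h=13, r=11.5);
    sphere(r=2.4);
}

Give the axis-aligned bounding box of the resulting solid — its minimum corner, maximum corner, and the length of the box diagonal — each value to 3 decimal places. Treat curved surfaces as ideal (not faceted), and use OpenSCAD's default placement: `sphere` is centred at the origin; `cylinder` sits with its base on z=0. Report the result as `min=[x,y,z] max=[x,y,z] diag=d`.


min=[-8.700,-0.300,8.200] max=[19.100,27.500,26.000] diag=43.157

A = translate([5.2, 13.6, 10.6]) cylinder(h=13, r=11.5) → bbox [-6.3,2.1,10.6] .. [16.7,25.1,23.6]
B = sphere(r=2.4) → bbox [-2.4,-2.4,-2.4] .. [2.4,2.4,2.4]
lo = A.lo+B.lo = [-6.3-2.4, 2.1-2.4, 10.6-2.4] = [-8.700,-0.300,8.200]
hi = A.hi+B.hi = [16.7+2.4, 25.1+2.4, 23.6+2.4] = [19.100,27.500,26.000]
diag = √(27.8²+27.8²+17.8²) = √1862.52 = 43.157


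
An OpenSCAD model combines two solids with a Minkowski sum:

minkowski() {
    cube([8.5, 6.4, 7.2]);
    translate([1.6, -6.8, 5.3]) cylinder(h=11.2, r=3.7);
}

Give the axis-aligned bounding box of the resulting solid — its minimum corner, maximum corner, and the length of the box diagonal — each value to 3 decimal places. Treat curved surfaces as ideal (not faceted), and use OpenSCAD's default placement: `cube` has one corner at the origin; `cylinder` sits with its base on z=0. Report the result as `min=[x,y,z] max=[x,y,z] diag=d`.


A = translate([1.6, -6.8, 5.3]) cylinder(h=11.2, r=3.7) → bbox [-2.1,-10.5,5.3] .. [5.3,-3.1,16.5]
B = cube([8.5, 6.4, 7.2]) → bbox [0,0,0] .. [8.5,6.4,7.2]
lo = A.lo+B.lo = [-2.1+0, -10.5+0, 5.3+0] = [-2.100,-10.500,5.300]
hi = A.hi+B.hi = [5.3+8.5, -3.1+6.4, 16.5+7.2] = [13.800,3.300,23.700]
diag = √(15.9²+13.8²+18.4²) = √781.81 = 27.961

min=[-2.100,-10.500,5.300] max=[13.800,3.300,23.700] diag=27.961


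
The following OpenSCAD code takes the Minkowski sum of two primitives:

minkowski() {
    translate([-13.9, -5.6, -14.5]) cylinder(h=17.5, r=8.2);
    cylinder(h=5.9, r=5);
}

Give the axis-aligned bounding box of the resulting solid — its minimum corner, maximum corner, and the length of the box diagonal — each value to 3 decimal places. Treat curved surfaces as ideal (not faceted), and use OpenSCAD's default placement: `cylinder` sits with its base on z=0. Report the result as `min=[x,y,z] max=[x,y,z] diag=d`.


min=[-27.100,-18.800,-14.500] max=[-0.700,7.600,8.900] diag=44.062

A = translate([-13.9, -5.6, -14.5]) cylinder(h=17.5, r=8.2) → bbox [-22.1,-13.8,-14.5] .. [-5.7,2.6,3]
B = cylinder(h=5.9, r=5) → bbox [-5,-5,0] .. [5,5,5.9]
lo = A.lo+B.lo = [-22.1-5, -13.8-5, -14.5+0] = [-27.100,-18.800,-14.500]
hi = A.hi+B.hi = [-5.7+5, 2.6+5, 3+5.9] = [-0.700,7.600,8.900]
diag = √(26.4²+26.4²+23.4²) = √1941.48 = 44.062


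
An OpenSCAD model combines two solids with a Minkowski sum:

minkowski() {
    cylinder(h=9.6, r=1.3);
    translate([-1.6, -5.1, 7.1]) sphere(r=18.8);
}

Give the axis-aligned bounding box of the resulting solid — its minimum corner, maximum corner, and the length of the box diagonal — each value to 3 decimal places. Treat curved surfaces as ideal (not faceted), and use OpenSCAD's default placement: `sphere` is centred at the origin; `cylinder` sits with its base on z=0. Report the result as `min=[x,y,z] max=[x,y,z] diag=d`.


min=[-21.700,-25.200,-11.700] max=[18.500,15.000,35.500] diag=73.891

A = translate([-1.6, -5.1, 7.1]) sphere(r=18.8) → bbox [-20.4,-23.9,-11.7] .. [17.2,13.7,25.9]
B = cylinder(h=9.6, r=1.3) → bbox [-1.3,-1.3,0] .. [1.3,1.3,9.6]
lo = A.lo+B.lo = [-20.4-1.3, -23.9-1.3, -11.7+0] = [-21.700,-25.200,-11.700]
hi = A.hi+B.hi = [17.2+1.3, 13.7+1.3, 25.9+9.6] = [18.500,15.000,35.500]
diag = √(40.2²+40.2²+47.2²) = √5459.92 = 73.891


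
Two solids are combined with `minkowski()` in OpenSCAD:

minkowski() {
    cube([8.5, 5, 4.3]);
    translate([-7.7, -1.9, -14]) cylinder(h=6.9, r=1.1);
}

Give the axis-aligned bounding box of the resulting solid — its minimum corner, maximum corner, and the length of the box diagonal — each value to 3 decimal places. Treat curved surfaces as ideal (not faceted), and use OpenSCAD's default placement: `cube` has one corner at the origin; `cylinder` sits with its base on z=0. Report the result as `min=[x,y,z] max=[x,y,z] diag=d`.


A = translate([-7.7, -1.9, -14]) cylinder(h=6.9, r=1.1) → bbox [-8.8,-3,-14] .. [-6.6,-0.8,-7.1]
B = cube([8.5, 5, 4.3]) → bbox [0,0,0] .. [8.5,5,4.3]
lo = A.lo+B.lo = [-8.8+0, -3+0, -14+0] = [-8.800,-3.000,-14.000]
hi = A.hi+B.hi = [-6.6+8.5, -0.8+5, -7.1+4.3] = [1.900,4.200,-2.800]
diag = √(10.7²+7.2²+11.2²) = √291.77 = 17.081

min=[-8.800,-3.000,-14.000] max=[1.900,4.200,-2.800] diag=17.081


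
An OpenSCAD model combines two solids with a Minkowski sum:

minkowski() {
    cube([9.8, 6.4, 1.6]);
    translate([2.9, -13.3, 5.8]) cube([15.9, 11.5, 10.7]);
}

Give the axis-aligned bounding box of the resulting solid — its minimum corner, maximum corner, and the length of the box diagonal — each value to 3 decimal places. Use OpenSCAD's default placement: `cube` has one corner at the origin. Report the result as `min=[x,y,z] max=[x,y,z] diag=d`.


min=[2.900,-13.300,5.800] max=[28.600,4.600,18.100] diag=33.648

A = translate([2.9, -13.3, 5.8]) cube([15.9, 11.5, 10.7]) → bbox [2.9,-13.3,5.8] .. [18.8,-1.8,16.5]
B = cube([9.8, 6.4, 1.6]) → bbox [0,0,0] .. [9.8,6.4,1.6]
lo = A.lo+B.lo = [2.9+0, -13.3+0, 5.8+0] = [2.900,-13.300,5.800]
hi = A.hi+B.hi = [18.8+9.8, -1.8+6.4, 16.5+1.6] = [28.600,4.600,18.100]
diag = √(25.7²+17.9²+12.3²) = √1132.19 = 33.648


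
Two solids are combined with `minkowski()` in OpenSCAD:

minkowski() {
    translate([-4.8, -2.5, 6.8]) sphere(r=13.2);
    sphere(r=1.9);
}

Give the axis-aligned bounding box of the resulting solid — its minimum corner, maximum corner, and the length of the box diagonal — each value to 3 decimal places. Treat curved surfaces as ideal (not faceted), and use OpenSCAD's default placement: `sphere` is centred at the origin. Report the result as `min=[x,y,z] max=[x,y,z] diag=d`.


A = translate([-4.8, -2.5, 6.8]) sphere(r=13.2) → bbox [-18,-15.7,-6.4] .. [8.4,10.7,20]
B = sphere(r=1.9) → bbox [-1.9,-1.9,-1.9] .. [1.9,1.9,1.9]
lo = A.lo+B.lo = [-18-1.9, -15.7-1.9, -6.4-1.9] = [-19.900,-17.600,-8.300]
hi = A.hi+B.hi = [8.4+1.9, 10.7+1.9, 20+1.9] = [10.300,12.600,21.900]
diag = √(30.2²+30.2²+30.2²) = √2736.12 = 52.308

min=[-19.900,-17.600,-8.300] max=[10.300,12.600,21.900] diag=52.308


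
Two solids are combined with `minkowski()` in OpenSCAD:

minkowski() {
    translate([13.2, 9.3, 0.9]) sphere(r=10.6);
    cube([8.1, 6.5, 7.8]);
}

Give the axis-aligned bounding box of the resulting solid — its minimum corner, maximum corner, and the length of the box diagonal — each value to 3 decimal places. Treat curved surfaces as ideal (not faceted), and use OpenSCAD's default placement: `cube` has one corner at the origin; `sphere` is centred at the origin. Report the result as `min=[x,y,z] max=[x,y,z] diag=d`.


A = translate([13.2, 9.3, 0.9]) sphere(r=10.6) → bbox [2.6,-1.3,-9.7] .. [23.8,19.9,11.5]
B = cube([8.1, 6.5, 7.8]) → bbox [0,0,0] .. [8.1,6.5,7.8]
lo = A.lo+B.lo = [2.6+0, -1.3+0, -9.7+0] = [2.600,-1.300,-9.700]
hi = A.hi+B.hi = [23.8+8.1, 19.9+6.5, 11.5+7.8] = [31.900,26.400,19.300]
diag = √(29.3²+27.7²+29²) = √2466.78 = 49.667

min=[2.600,-1.300,-9.700] max=[31.900,26.400,19.300] diag=49.667


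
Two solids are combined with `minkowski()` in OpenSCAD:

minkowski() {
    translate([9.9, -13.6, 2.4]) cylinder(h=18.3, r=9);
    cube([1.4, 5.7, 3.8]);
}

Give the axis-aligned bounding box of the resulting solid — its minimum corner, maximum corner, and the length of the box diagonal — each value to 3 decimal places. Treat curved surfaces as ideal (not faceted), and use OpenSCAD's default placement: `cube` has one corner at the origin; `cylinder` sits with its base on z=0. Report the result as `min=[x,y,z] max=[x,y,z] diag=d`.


min=[0.900,-22.600,2.400] max=[20.300,1.100,24.500] diag=37.769

A = translate([9.9, -13.6, 2.4]) cylinder(h=18.3, r=9) → bbox [0.9,-22.6,2.4] .. [18.9,-4.6,20.7]
B = cube([1.4, 5.7, 3.8]) → bbox [0,0,0] .. [1.4,5.7,3.8]
lo = A.lo+B.lo = [0.9+0, -22.6+0, 2.4+0] = [0.900,-22.600,2.400]
hi = A.hi+B.hi = [18.9+1.4, -4.6+5.7, 20.7+3.8] = [20.300,1.100,24.500]
diag = √(19.4²+23.7²+22.1²) = √1426.46 = 37.769


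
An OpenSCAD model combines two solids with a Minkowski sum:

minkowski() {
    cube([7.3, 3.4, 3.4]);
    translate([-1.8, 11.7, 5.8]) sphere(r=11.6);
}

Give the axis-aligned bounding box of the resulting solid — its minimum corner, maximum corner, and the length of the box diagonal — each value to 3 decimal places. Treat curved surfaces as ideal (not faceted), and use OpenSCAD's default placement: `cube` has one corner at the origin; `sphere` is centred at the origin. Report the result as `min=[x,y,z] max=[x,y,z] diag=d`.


min=[-13.400,0.100,-5.800] max=[17.100,26.700,20.800] diag=48.429

A = translate([-1.8, 11.7, 5.8]) sphere(r=11.6) → bbox [-13.4,0.1,-5.8] .. [9.8,23.3,17.4]
B = cube([7.3, 3.4, 3.4]) → bbox [0,0,0] .. [7.3,3.4,3.4]
lo = A.lo+B.lo = [-13.4+0, 0.1+0, -5.8+0] = [-13.400,0.100,-5.800]
hi = A.hi+B.hi = [9.8+7.3, 23.3+3.4, 17.4+3.4] = [17.100,26.700,20.800]
diag = √(30.5²+26.6²+26.6²) = √2345.37 = 48.429


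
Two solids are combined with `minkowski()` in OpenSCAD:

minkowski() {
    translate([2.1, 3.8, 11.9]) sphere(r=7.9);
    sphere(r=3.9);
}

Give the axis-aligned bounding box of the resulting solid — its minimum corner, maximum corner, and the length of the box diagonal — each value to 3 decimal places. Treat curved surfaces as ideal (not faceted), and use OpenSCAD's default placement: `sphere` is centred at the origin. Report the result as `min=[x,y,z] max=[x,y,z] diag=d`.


min=[-9.700,-8.000,0.100] max=[13.900,15.600,23.700] diag=40.876

A = translate([2.1, 3.8, 11.9]) sphere(r=7.9) → bbox [-5.8,-4.1,4] .. [10,11.7,19.8]
B = sphere(r=3.9) → bbox [-3.9,-3.9,-3.9] .. [3.9,3.9,3.9]
lo = A.lo+B.lo = [-5.8-3.9, -4.1-3.9, 4-3.9] = [-9.700,-8.000,0.100]
hi = A.hi+B.hi = [10+3.9, 11.7+3.9, 19.8+3.9] = [13.900,15.600,23.700]
diag = √(23.6²+23.6²+23.6²) = √1670.88 = 40.876


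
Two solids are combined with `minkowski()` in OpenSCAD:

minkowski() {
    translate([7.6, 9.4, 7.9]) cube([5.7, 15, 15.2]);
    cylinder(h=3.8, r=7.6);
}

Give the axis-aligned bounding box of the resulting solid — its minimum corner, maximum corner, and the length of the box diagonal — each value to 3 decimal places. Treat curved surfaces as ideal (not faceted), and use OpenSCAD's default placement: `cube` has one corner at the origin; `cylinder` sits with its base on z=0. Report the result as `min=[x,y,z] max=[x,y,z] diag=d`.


min=[0.000,1.800,7.900] max=[20.900,32.000,26.900] diag=41.350

A = translate([7.6, 9.4, 7.9]) cube([5.7, 15, 15.2]) → bbox [7.6,9.4,7.9] .. [13.3,24.4,23.1]
B = cylinder(h=3.8, r=7.6) → bbox [-7.6,-7.6,0] .. [7.6,7.6,3.8]
lo = A.lo+B.lo = [7.6-7.6, 9.4-7.6, 7.9+0] = [0.000,1.800,7.900]
hi = A.hi+B.hi = [13.3+7.6, 24.4+7.6, 23.1+3.8] = [20.900,32.000,26.900]
diag = √(20.9²+30.2²+19²) = √1709.85 = 41.350


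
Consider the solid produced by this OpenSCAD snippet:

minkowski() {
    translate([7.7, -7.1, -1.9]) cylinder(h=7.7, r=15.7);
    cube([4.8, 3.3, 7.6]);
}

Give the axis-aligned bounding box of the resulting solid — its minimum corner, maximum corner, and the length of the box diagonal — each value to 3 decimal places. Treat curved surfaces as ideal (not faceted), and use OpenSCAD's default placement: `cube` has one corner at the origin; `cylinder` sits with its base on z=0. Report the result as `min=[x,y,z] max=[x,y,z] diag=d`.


A = translate([7.7, -7.1, -1.9]) cylinder(h=7.7, r=15.7) → bbox [-8,-22.8,-1.9] .. [23.4,8.6,5.8]
B = cube([4.8, 3.3, 7.6]) → bbox [0,0,0] .. [4.8,3.3,7.6]
lo = A.lo+B.lo = [-8+0, -22.8+0, -1.9+0] = [-8.000,-22.800,-1.900]
hi = A.hi+B.hi = [23.4+4.8, 8.6+3.3, 5.8+7.6] = [28.200,11.900,13.400]
diag = √(36.2²+34.7²+15.3²) = √2748.62 = 52.427

min=[-8.000,-22.800,-1.900] max=[28.200,11.900,13.400] diag=52.427


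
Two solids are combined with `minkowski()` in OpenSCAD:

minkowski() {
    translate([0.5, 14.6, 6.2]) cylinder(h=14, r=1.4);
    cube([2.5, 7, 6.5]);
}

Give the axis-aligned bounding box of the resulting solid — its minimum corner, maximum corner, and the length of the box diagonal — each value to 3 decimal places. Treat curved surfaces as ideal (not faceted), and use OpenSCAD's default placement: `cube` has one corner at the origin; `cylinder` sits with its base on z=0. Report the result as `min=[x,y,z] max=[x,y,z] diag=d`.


A = translate([0.5, 14.6, 6.2]) cylinder(h=14, r=1.4) → bbox [-0.9,13.2,6.2] .. [1.9,16,20.2]
B = cube([2.5, 7, 6.5]) → bbox [0,0,0] .. [2.5,7,6.5]
lo = A.lo+B.lo = [-0.9+0, 13.2+0, 6.2+0] = [-0.900,13.200,6.200]
hi = A.hi+B.hi = [1.9+2.5, 16+7, 20.2+6.5] = [4.400,23.000,26.700]
diag = √(5.3²+9.8²+20.5²) = √544.38 = 23.332

min=[-0.900,13.200,6.200] max=[4.400,23.000,26.700] diag=23.332


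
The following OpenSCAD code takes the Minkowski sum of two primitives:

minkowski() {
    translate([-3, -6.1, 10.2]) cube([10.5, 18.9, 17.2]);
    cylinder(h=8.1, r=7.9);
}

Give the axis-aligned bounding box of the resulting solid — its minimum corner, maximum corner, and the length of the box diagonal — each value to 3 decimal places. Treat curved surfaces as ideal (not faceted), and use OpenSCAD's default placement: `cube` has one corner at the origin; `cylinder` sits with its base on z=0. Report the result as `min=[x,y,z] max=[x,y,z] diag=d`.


min=[-10.900,-14.000,10.200] max=[15.400,20.700,35.500] diag=50.357

A = translate([-3, -6.1, 10.2]) cube([10.5, 18.9, 17.2]) → bbox [-3,-6.1,10.2] .. [7.5,12.8,27.4]
B = cylinder(h=8.1, r=7.9) → bbox [-7.9,-7.9,0] .. [7.9,7.9,8.1]
lo = A.lo+B.lo = [-3-7.9, -6.1-7.9, 10.2+0] = [-10.900,-14.000,10.200]
hi = A.hi+B.hi = [7.5+7.9, 12.8+7.9, 27.4+8.1] = [15.400,20.700,35.500]
diag = √(26.3²+34.7²+25.3²) = √2535.87 = 50.357


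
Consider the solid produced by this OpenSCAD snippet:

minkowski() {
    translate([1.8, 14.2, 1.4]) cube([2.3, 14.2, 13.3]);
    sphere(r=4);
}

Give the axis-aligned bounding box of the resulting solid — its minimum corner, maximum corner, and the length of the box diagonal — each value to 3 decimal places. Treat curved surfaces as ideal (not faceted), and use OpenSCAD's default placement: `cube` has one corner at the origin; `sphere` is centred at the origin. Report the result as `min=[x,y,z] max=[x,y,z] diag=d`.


min=[-2.200,10.200,-2.600] max=[8.100,32.400,18.700] diag=32.444

A = translate([1.8, 14.2, 1.4]) cube([2.3, 14.2, 13.3]) → bbox [1.8,14.2,1.4] .. [4.1,28.4,14.7]
B = sphere(r=4) → bbox [-4,-4,-4] .. [4,4,4]
lo = A.lo+B.lo = [1.8-4, 14.2-4, 1.4-4] = [-2.200,10.200,-2.600]
hi = A.hi+B.hi = [4.1+4, 28.4+4, 14.7+4] = [8.100,32.400,18.700]
diag = √(10.3²+22.2²+21.3²) = √1052.62 = 32.444


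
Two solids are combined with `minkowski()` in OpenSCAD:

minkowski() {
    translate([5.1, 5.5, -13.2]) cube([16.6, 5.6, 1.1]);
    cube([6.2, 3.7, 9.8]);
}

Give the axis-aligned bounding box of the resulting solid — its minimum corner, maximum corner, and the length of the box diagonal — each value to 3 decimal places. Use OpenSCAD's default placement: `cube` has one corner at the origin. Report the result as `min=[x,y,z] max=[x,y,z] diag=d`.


min=[5.100,5.500,-13.200] max=[27.900,14.800,-2.300] diag=26.928

A = translate([5.1, 5.5, -13.2]) cube([16.6, 5.6, 1.1]) → bbox [5.1,5.5,-13.2] .. [21.7,11.1,-12.1]
B = cube([6.2, 3.7, 9.8]) → bbox [0,0,0] .. [6.2,3.7,9.8]
lo = A.lo+B.lo = [5.1+0, 5.5+0, -13.2+0] = [5.100,5.500,-13.200]
hi = A.hi+B.hi = [21.7+6.2, 11.1+3.7, -12.1+9.8] = [27.900,14.800,-2.300]
diag = √(22.8²+9.3²+10.9²) = √725.14 = 26.928


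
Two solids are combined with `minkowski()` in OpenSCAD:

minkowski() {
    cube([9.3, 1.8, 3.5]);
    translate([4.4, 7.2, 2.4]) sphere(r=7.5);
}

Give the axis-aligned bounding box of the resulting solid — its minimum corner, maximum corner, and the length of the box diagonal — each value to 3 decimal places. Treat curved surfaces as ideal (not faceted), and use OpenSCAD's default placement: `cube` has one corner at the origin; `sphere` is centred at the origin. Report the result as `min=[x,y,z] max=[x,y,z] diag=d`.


A = translate([4.4, 7.2, 2.4]) sphere(r=7.5) → bbox [-3.1,-0.3,-5.1] .. [11.9,14.7,9.9]
B = cube([9.3, 1.8, 3.5]) → bbox [0,0,0] .. [9.3,1.8,3.5]
lo = A.lo+B.lo = [-3.1+0, -0.3+0, -5.1+0] = [-3.100,-0.300,-5.100]
hi = A.hi+B.hi = [11.9+9.3, 14.7+1.8, 9.9+3.5] = [21.200,16.500,13.400]
diag = √(24.3²+16.8²+18.5²) = √1214.98 = 34.857

min=[-3.100,-0.300,-5.100] max=[21.200,16.500,13.400] diag=34.857


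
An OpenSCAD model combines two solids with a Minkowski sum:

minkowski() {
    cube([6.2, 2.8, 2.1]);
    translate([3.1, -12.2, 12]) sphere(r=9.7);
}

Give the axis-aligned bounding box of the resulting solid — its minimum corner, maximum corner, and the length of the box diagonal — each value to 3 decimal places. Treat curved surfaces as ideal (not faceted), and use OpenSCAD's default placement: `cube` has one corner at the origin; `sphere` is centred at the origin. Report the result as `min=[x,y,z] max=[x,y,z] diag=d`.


min=[-6.600,-21.900,2.300] max=[19.000,0.300,23.800] diag=40.130

A = translate([3.1, -12.2, 12]) sphere(r=9.7) → bbox [-6.6,-21.9,2.3] .. [12.8,-2.5,21.7]
B = cube([6.2, 2.8, 2.1]) → bbox [0,0,0] .. [6.2,2.8,2.1]
lo = A.lo+B.lo = [-6.6+0, -21.9+0, 2.3+0] = [-6.600,-21.900,2.300]
hi = A.hi+B.hi = [12.8+6.2, -2.5+2.8, 21.7+2.1] = [19.000,0.300,23.800]
diag = √(25.6²+22.2²+21.5²) = √1610.45 = 40.130


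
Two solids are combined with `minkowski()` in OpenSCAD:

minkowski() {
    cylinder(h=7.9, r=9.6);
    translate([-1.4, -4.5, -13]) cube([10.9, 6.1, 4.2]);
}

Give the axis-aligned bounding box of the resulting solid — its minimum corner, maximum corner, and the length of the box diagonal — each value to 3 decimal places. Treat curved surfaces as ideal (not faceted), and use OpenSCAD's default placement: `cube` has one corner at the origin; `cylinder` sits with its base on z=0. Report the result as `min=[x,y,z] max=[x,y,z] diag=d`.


min=[-11.000,-14.100,-13.000] max=[19.100,11.200,-0.900] diag=41.140

A = translate([-1.4, -4.5, -13]) cube([10.9, 6.1, 4.2]) → bbox [-1.4,-4.5,-13] .. [9.5,1.6,-8.8]
B = cylinder(h=7.9, r=9.6) → bbox [-9.6,-9.6,0] .. [9.6,9.6,7.9]
lo = A.lo+B.lo = [-1.4-9.6, -4.5-9.6, -13+0] = [-11.000,-14.100,-13.000]
hi = A.hi+B.hi = [9.5+9.6, 1.6+9.6, -8.8+7.9] = [19.100,11.200,-0.900]
diag = √(30.1²+25.3²+12.1²) = √1692.51 = 41.140


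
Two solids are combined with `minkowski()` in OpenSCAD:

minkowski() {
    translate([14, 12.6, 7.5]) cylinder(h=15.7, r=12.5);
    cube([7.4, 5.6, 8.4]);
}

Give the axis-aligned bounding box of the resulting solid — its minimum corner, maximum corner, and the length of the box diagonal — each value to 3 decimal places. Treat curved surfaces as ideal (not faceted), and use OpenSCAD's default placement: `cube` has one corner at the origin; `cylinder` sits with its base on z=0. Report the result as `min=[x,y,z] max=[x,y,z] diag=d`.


min=[1.500,0.100,7.500] max=[33.900,30.700,31.600] diag=50.665

A = translate([14, 12.6, 7.5]) cylinder(h=15.7, r=12.5) → bbox [1.5,0.1,7.5] .. [26.5,25.1,23.2]
B = cube([7.4, 5.6, 8.4]) → bbox [0,0,0] .. [7.4,5.6,8.4]
lo = A.lo+B.lo = [1.5+0, 0.1+0, 7.5+0] = [1.500,0.100,7.500]
hi = A.hi+B.hi = [26.5+7.4, 25.1+5.6, 23.2+8.4] = [33.900,30.700,31.600]
diag = √(32.4²+30.6²+24.1²) = √2566.93 = 50.665


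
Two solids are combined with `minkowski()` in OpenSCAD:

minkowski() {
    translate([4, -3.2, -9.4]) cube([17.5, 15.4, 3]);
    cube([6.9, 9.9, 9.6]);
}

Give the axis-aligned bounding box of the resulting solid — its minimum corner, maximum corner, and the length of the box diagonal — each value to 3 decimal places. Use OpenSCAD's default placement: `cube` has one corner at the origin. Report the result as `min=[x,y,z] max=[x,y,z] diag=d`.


min=[4.000,-3.200,-9.400] max=[28.400,22.100,3.200] diag=37.339

A = translate([4, -3.2, -9.4]) cube([17.5, 15.4, 3]) → bbox [4,-3.2,-9.4] .. [21.5,12.2,-6.4]
B = cube([6.9, 9.9, 9.6]) → bbox [0,0,0] .. [6.9,9.9,9.6]
lo = A.lo+B.lo = [4+0, -3.2+0, -9.4+0] = [4.000,-3.200,-9.400]
hi = A.hi+B.hi = [21.5+6.9, 12.2+9.9, -6.4+9.6] = [28.400,22.100,3.200]
diag = √(24.4²+25.3²+12.6²) = √1394.21 = 37.339


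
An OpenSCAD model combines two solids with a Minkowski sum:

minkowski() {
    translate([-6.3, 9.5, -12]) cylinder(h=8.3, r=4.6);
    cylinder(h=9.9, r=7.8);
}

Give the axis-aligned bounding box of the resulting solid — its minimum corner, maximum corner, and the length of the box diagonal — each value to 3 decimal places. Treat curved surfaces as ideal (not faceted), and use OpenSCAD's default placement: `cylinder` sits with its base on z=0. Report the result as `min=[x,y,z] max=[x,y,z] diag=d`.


min=[-18.700,-2.900,-12.000] max=[6.100,21.900,6.200] diag=39.514

A = translate([-6.3, 9.5, -12]) cylinder(h=8.3, r=4.6) → bbox [-10.9,4.9,-12] .. [-1.7,14.1,-3.7]
B = cylinder(h=9.9, r=7.8) → bbox [-7.8,-7.8,0] .. [7.8,7.8,9.9]
lo = A.lo+B.lo = [-10.9-7.8, 4.9-7.8, -12+0] = [-18.700,-2.900,-12.000]
hi = A.hi+B.hi = [-1.7+7.8, 14.1+7.8, -3.7+9.9] = [6.100,21.900,6.200]
diag = √(24.8²+24.8²+18.2²) = √1561.32 = 39.514


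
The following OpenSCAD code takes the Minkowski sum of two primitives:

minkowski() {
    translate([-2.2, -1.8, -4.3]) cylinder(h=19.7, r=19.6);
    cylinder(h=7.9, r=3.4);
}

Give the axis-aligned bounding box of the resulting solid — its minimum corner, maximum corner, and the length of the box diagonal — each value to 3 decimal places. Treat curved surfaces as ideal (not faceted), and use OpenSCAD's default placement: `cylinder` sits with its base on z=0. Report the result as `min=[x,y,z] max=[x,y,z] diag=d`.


min=[-25.200,-24.800,-4.300] max=[20.800,21.200,23.300] diag=70.667

A = translate([-2.2, -1.8, -4.3]) cylinder(h=19.7, r=19.6) → bbox [-21.8,-21.4,-4.3] .. [17.4,17.8,15.4]
B = cylinder(h=7.9, r=3.4) → bbox [-3.4,-3.4,0] .. [3.4,3.4,7.9]
lo = A.lo+B.lo = [-21.8-3.4, -21.4-3.4, -4.3+0] = [-25.200,-24.800,-4.300]
hi = A.hi+B.hi = [17.4+3.4, 17.8+3.4, 15.4+7.9] = [20.800,21.200,23.300]
diag = √(46²+46²+27.6²) = √4993.76 = 70.667


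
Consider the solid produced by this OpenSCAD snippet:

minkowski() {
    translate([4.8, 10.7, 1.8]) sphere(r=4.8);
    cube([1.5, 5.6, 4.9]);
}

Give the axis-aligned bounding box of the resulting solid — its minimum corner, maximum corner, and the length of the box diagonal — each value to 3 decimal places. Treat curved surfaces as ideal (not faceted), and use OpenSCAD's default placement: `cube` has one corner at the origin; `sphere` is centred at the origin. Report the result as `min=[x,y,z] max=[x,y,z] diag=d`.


min=[0.000,5.900,-3.000] max=[11.100,21.100,11.500] diag=23.759

A = translate([4.8, 10.7, 1.8]) sphere(r=4.8) → bbox [0,5.9,-3] .. [9.6,15.5,6.6]
B = cube([1.5, 5.6, 4.9]) → bbox [0,0,0] .. [1.5,5.6,4.9]
lo = A.lo+B.lo = [0+0, 5.9+0, -3+0] = [0.000,5.900,-3.000]
hi = A.hi+B.hi = [9.6+1.5, 15.5+5.6, 6.6+4.9] = [11.100,21.100,11.500]
diag = √(11.1²+15.2²+14.5²) = √564.5 = 23.759
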